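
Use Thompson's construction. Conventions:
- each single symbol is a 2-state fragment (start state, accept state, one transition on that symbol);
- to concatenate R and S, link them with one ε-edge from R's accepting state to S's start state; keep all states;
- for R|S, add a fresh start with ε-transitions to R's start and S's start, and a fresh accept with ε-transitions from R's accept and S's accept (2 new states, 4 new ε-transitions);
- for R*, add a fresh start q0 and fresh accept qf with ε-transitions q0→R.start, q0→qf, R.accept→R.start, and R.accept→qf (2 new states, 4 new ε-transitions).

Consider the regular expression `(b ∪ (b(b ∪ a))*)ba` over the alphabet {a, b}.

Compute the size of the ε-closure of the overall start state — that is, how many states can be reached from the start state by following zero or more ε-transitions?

7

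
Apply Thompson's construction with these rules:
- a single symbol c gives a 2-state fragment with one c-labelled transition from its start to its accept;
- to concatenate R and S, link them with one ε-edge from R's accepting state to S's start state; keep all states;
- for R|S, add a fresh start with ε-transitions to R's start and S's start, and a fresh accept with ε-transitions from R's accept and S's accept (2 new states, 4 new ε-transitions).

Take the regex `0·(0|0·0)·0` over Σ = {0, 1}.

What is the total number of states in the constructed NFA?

Building bottom-up:
Each of the 5 symbol leaves contributes a 2-state fragment.
  0·0 → 4 states
  0|0·0 → 8 states
  0·(0|0·0)·0 → 12 states

12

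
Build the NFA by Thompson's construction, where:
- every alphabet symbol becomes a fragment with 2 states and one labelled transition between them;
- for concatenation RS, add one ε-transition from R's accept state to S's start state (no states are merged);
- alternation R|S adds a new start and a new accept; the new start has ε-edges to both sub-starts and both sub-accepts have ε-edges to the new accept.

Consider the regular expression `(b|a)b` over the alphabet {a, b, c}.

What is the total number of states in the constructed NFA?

By structural recursion:
Each of the 3 symbol leaves contributes a 2-state fragment.
  b|a : 6 states
  (b|a)b : 8 states

8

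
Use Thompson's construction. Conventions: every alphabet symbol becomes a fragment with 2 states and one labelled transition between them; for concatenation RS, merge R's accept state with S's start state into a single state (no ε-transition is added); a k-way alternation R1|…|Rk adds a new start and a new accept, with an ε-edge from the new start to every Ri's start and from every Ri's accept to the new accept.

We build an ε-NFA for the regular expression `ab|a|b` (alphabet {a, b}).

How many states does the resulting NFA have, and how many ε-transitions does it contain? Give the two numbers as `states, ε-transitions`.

Recursing over subexpressions:
Each of the 4 symbol leaves contributes 2 states and 0 ε-transitions.
  ab = 3 states, 0 ε-transitions
  ab|a|b = 9 states, 6 ε-transitions

9, 6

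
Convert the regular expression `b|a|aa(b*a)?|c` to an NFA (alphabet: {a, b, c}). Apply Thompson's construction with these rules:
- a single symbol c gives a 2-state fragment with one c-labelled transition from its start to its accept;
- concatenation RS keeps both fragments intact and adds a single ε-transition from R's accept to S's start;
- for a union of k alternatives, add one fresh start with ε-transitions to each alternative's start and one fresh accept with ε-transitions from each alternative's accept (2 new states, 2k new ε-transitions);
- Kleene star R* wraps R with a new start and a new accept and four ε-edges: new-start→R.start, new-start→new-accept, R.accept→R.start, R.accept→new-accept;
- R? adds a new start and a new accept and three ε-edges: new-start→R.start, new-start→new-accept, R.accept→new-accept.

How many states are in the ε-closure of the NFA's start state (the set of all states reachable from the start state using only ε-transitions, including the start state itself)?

5

Work bottom-up. For each fragment F, track |ε-closure(F.start)| and whether F's accept lies in that closure (i.e. whether F accepts ε). A single-symbol fragment has closure size 1 and does not accept ε.
  b* — new start has ε-edges to the inner start and to the new accept, so |ε-closure| = 2 + 1 = 3
  b*a — |ε-closure| = 3 + 1 = 4 (closure spills across the concat boundary because the left factor accepts ε)
  (b*a)? — |ε-closure| = 1 (new start) + 4 (body) + 1 (new accept, via ε) = 6
  aa(b*a)? — same as the first factor's closure: |ε-closure| = 1
  b|a|aa(b*a)?|c — new start ε-reaches every alternative's start; none of them accept ε, so the new accept is not reached: |ε-closure| = 1 + 1 + 1 + 1 + 1 = 5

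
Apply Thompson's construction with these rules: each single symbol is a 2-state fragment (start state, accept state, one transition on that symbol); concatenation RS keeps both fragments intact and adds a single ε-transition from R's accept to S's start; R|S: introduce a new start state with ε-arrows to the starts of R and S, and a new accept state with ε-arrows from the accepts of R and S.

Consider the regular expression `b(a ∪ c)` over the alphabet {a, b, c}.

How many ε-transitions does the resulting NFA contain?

By structural recursion:
Each of the 3 symbol leaves contributes 0 ε-transitions.
  a ∪ c = 4 ε-transitions
  b(a ∪ c) = 5 ε-transitions

5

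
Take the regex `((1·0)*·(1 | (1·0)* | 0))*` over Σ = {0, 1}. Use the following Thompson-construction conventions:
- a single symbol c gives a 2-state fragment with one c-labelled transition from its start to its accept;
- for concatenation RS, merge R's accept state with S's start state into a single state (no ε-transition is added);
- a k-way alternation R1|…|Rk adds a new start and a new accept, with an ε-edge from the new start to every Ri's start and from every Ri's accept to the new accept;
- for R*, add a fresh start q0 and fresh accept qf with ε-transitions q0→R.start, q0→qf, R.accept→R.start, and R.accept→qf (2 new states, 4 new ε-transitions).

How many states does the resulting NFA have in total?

17

Recursing over subexpressions:
Each of the 6 symbol leaves contributes a 2-state fragment.
  1·0 = 3 states
  (1·0)* = 5 states
  1·0 = 3 states
  (1·0)* = 5 states
  1 | (1·0)* | 0 = 11 states
  (1·0)*·(1 | (1·0)* | 0) = 15 states
  ((1·0)*·(1 | (1·0)* | 0))* = 17 states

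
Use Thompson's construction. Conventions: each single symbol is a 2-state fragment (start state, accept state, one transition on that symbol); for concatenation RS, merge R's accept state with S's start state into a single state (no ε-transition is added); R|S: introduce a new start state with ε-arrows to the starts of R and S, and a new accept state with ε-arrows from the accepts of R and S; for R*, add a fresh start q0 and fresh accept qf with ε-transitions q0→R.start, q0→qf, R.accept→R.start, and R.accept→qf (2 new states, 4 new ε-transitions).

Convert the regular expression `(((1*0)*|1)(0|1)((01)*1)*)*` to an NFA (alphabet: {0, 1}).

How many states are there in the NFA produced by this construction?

25

Per subexpression:
Each of the 8 symbol leaves contributes a 2-state fragment.
  1* : 4 states
  1*0 : 5 states
  (1*0)* : 7 states
  (1*0)*|1 : 11 states
  0|1 : 6 states
  01 : 3 states
  (01)* : 5 states
  (01)*1 : 6 states
  ((01)*1)* : 8 states
  ((1*0)*|1)(0|1)((01)*1)* : 23 states
  (((1*0)*|1)(0|1)((01)*1)*)* : 25 states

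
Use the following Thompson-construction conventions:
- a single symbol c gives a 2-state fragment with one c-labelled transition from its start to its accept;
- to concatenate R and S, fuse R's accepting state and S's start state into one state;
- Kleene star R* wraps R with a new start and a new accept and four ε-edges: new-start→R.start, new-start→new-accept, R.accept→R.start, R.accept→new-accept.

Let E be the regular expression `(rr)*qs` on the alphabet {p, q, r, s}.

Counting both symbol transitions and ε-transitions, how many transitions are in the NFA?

8

Recursing over subexpressions:
Each of the 4 symbol leaves contributes 1 transition (1 symbol, 0 ε).
  rr = 2 transitions (2 symbol, 0 ε)
  (rr)* = 6 transitions (2 symbol, 4 ε)
  (rr)*qs = 8 transitions (4 symbol, 4 ε)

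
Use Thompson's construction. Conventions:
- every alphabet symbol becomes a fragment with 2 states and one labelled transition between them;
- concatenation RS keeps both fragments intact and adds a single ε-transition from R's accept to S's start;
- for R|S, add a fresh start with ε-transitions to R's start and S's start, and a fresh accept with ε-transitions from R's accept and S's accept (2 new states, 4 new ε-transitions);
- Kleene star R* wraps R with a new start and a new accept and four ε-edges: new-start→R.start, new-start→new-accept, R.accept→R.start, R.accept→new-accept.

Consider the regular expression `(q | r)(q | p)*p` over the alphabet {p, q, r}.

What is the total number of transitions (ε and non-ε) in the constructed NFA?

Recursing over subexpressions:
Each of the 5 symbol leaves contributes 1 transition (1 symbol, 0 ε).
  q | r — 6 transitions (2 symbol, 4 ε)
  q | p — 6 transitions (2 symbol, 4 ε)
  (q | p)* — 10 transitions (2 symbol, 8 ε)
  (q | r)(q | p)*p — 19 transitions (5 symbol, 14 ε)

19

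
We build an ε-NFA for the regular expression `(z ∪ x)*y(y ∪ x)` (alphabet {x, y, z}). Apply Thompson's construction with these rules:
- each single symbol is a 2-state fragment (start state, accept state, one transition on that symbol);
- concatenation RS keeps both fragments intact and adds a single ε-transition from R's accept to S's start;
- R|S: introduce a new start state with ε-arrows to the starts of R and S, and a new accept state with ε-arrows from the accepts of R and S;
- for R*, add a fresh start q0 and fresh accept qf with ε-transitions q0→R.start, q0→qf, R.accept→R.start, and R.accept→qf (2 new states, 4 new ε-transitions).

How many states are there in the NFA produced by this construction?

By structural recursion:
Each of the 5 symbol leaves contributes a 2-state fragment.
  z ∪ x → 6 states
  (z ∪ x)* → 8 states
  y ∪ x → 6 states
  (z ∪ x)*y(y ∪ x) → 16 states

16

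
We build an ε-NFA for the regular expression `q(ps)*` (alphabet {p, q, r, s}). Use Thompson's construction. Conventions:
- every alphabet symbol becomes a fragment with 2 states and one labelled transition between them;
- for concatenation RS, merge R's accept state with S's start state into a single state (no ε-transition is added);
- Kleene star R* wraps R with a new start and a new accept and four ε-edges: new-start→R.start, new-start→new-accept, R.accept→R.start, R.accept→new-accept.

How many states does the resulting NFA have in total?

6

Recursing over subexpressions:
Each of the 3 symbol leaves contributes a 2-state fragment.
  ps = 3 states
  (ps)* = 5 states
  q(ps)* = 6 states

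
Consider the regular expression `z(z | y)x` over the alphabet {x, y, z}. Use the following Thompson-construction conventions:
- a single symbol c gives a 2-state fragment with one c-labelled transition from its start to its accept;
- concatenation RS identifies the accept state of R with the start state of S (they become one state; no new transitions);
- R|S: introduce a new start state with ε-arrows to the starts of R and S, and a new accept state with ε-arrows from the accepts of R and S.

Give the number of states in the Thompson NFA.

8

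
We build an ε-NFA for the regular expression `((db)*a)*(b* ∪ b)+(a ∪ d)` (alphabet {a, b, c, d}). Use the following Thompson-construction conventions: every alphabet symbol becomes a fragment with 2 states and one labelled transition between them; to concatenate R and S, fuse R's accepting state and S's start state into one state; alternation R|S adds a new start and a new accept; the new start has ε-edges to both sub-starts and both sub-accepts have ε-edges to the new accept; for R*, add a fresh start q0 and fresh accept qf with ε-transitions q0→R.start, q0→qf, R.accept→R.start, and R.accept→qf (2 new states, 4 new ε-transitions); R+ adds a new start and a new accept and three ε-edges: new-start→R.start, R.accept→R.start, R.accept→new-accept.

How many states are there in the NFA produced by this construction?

22

Building bottom-up:
Each of the 7 symbol leaves contributes a 2-state fragment.
  db — 3 states
  (db)* — 5 states
  (db)*a — 6 states
  ((db)*a)* — 8 states
  b* — 4 states
  b* ∪ b — 8 states
  (b* ∪ b)+ — 10 states
  a ∪ d — 6 states
  ((db)*a)*(b* ∪ b)+(a ∪ d) — 22 states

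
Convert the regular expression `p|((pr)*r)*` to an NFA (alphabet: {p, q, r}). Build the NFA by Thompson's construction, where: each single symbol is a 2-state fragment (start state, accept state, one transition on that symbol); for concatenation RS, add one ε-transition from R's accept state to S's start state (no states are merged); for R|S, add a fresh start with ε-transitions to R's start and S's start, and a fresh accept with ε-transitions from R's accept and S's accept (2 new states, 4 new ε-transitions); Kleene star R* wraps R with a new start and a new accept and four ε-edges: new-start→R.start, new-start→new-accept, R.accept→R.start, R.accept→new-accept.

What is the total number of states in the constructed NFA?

14

Bottom-up over the parse tree:
Each of the 4 symbol leaves contributes a 2-state fragment.
  pr → 4 states
  (pr)* → 6 states
  (pr)*r → 8 states
  ((pr)*r)* → 10 states
  p|((pr)*r)* → 14 states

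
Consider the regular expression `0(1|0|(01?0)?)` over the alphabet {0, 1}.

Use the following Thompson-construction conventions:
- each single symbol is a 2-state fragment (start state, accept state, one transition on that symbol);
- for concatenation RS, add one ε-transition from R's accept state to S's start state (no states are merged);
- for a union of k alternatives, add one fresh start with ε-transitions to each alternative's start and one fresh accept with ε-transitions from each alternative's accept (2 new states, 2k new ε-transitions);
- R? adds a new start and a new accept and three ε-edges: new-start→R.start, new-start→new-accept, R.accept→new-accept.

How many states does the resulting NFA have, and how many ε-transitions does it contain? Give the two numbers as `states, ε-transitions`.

18, 15

Bottom-up over the parse tree:
Each of the 6 symbol leaves contributes 2 states and 0 ε-transitions.
  1? → 4 states, 3 ε-transitions
  01?0 → 8 states, 5 ε-transitions
  (01?0)? → 10 states, 8 ε-transitions
  1|0|(01?0)? → 16 states, 14 ε-transitions
  0(1|0|(01?0)?) → 18 states, 15 ε-transitions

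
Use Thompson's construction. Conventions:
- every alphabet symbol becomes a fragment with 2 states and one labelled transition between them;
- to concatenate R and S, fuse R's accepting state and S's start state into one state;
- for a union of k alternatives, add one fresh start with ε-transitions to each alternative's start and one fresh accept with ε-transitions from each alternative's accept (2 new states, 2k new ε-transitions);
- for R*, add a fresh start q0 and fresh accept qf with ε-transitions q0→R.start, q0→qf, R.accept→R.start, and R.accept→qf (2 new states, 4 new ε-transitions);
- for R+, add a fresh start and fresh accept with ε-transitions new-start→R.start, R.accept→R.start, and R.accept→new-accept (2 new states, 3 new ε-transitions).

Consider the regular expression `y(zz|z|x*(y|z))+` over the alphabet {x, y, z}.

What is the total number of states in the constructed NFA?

Per subexpression:
Each of the 7 symbol leaves contributes a 2-state fragment.
  zz — 3 states
  x* — 4 states
  y|z — 6 states
  x*(y|z) — 9 states
  zz|z|x*(y|z) — 16 states
  (zz|z|x*(y|z))+ — 18 states
  y(zz|z|x*(y|z))+ — 19 states

19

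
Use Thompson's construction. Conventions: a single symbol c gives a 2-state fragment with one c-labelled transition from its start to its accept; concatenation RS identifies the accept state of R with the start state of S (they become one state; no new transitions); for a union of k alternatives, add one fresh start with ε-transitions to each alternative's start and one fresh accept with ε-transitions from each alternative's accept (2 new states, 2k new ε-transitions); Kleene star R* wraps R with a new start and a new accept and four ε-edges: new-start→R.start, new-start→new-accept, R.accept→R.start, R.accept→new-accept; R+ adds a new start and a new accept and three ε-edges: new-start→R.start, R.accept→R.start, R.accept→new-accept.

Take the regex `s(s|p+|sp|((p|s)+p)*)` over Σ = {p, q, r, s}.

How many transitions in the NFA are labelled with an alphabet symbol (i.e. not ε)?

8

Recursing over subexpressions:
Each of the 8 symbol leaves contributes exactly 1 symbol transition.
  p+ — 1 symbol transition
  sp — 2 symbol transitions
  p|s — 2 symbol transitions
  (p|s)+ — 2 symbol transitions
  (p|s)+p — 3 symbol transitions
  ((p|s)+p)* — 3 symbol transitions
  s|p+|sp|((p|s)+p)* — 7 symbol transitions
  s(s|p+|sp|((p|s)+p)*) — 8 symbol transitions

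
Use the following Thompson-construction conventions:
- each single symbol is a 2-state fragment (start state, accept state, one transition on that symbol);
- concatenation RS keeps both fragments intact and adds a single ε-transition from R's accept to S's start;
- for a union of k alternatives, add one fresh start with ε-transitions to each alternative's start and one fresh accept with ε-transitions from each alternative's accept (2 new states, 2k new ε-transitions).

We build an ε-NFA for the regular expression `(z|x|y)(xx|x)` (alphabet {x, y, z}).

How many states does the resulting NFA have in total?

16

Per subexpression:
Each of the 6 symbol leaves contributes a 2-state fragment.
  z|x|y = 8 states
  xx = 4 states
  xx|x = 8 states
  (z|x|y)(xx|x) = 16 states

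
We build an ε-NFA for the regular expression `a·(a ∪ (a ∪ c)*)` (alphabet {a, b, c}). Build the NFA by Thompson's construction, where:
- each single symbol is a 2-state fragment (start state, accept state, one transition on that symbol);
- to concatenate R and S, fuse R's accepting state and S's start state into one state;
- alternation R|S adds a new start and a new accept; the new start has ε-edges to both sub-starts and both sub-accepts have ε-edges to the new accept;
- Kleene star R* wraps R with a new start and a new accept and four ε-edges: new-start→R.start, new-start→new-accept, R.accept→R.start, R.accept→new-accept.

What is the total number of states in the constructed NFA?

13

Bottom-up over the parse tree:
Each of the 4 symbol leaves contributes a 2-state fragment.
  a ∪ c = 6 states
  (a ∪ c)* = 8 states
  a ∪ (a ∪ c)* = 12 states
  a·(a ∪ (a ∪ c)*) = 13 states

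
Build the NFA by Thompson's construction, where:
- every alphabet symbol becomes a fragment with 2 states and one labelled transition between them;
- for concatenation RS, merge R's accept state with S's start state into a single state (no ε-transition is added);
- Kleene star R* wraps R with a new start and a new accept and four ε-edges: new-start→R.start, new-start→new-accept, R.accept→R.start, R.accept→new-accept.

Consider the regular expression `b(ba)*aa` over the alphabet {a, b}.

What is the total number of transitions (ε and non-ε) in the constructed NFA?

Building bottom-up:
Each of the 5 symbol leaves contributes 1 transition (1 symbol, 0 ε).
  ba — 2 transitions (2 symbol, 0 ε)
  (ba)* — 6 transitions (2 symbol, 4 ε)
  b(ba)*aa — 9 transitions (5 symbol, 4 ε)

9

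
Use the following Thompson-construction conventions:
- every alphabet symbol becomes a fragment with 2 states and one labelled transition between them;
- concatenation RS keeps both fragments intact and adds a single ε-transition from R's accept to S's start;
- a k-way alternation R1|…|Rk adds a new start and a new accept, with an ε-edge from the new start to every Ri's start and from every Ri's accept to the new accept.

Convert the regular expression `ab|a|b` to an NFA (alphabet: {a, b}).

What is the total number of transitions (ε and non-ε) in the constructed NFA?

11

Recursing over subexpressions:
Each of the 4 symbol leaves contributes 1 transition (1 symbol, 0 ε).
  ab = 3 transitions (2 symbol, 1 ε)
  ab|a|b = 11 transitions (4 symbol, 7 ε)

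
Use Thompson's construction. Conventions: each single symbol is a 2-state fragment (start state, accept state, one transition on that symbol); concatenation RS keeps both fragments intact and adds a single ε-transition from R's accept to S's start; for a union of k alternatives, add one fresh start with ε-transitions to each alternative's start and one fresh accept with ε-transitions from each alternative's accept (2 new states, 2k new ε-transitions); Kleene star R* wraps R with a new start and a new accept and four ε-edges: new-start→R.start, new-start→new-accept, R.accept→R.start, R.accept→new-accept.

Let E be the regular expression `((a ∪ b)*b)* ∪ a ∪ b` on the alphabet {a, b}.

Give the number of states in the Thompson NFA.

18

Per subexpression:
Each of the 5 symbol leaves contributes a 2-state fragment.
  a ∪ b = 6 states
  (a ∪ b)* = 8 states
  (a ∪ b)*b = 10 states
  ((a ∪ b)*b)* = 12 states
  ((a ∪ b)*b)* ∪ a ∪ b = 18 states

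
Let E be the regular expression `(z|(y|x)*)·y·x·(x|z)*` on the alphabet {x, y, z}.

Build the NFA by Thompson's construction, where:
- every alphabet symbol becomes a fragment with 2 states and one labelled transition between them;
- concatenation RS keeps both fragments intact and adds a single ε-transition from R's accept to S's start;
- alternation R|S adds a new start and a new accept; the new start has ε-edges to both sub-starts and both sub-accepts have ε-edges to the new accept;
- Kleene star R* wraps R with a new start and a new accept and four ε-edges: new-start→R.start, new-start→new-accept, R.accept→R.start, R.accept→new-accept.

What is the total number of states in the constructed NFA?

Per subexpression:
Each of the 7 symbol leaves contributes a 2-state fragment.
  y|x : 6 states
  (y|x)* : 8 states
  z|(y|x)* : 12 states
  x|z : 6 states
  (x|z)* : 8 states
  (z|(y|x)*)·y·x·(x|z)* : 24 states

24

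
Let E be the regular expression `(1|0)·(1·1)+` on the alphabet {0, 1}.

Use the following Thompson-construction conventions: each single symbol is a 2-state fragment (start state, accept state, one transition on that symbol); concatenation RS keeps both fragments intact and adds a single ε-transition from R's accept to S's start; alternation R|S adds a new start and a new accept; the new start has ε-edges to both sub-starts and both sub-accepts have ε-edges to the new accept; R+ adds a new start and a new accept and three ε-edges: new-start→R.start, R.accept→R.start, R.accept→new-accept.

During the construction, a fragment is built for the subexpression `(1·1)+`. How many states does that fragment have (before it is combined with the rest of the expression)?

6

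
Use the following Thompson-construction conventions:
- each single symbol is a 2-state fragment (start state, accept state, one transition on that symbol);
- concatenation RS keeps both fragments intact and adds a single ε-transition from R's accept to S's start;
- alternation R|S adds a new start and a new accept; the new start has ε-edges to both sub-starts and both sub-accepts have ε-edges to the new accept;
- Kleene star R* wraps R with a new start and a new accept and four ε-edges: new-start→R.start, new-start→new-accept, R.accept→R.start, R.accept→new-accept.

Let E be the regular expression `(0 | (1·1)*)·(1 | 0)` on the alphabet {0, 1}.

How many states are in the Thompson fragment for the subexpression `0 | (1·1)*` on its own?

Fragment for `0 | (1·1)*`:
Each of the 3 symbol leaves contributes a 2-state fragment.
  1·1 : 4 states
  (1·1)* : 6 states
  0 | (1·1)* : 10 states

10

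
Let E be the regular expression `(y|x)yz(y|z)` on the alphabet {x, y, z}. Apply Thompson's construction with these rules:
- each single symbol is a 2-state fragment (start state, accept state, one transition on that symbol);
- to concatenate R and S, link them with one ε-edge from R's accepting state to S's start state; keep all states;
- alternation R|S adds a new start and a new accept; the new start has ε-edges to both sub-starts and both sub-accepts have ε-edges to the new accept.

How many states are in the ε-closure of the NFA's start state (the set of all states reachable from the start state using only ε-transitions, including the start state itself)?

Work bottom-up. For each fragment F, track |ε-closure(F.start)| and whether F's accept lies in that closure (i.e. whether F accepts ε). A single-symbol fragment has closure size 1 and does not accept ε.
  y|x : |ε-closure| = 1 + 1 + 1 = 3 (the new accept is not ε-reachable since no branch accepts ε)
  y|z : new start ε-reaches every alternative's start; none of them accept ε, so the new accept is not reached: |ε-closure| = 1 + 1 + 1 = 3
  (y|x)yz(y|z) : same as the first factor's closure: |ε-closure| = 3

3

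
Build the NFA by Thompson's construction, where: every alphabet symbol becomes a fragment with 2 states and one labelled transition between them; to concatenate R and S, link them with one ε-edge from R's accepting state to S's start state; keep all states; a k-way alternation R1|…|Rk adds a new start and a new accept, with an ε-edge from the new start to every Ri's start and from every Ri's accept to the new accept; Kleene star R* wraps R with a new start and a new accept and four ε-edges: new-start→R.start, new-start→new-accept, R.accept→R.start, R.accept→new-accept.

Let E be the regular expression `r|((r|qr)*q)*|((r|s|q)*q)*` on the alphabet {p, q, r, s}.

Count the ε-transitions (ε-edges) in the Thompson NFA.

Bottom-up over the parse tree:
Each of the 9 symbol leaves contributes 0 ε-transitions.
  qr : 1 ε-transition
  r|qr : 5 ε-transitions
  (r|qr)* : 9 ε-transitions
  (r|qr)*q : 10 ε-transitions
  ((r|qr)*q)* : 14 ε-transitions
  r|s|q : 6 ε-transitions
  (r|s|q)* : 10 ε-transitions
  (r|s|q)*q : 11 ε-transitions
  ((r|s|q)*q)* : 15 ε-transitions
  r|((r|qr)*q)*|((r|s|q)*q)* : 35 ε-transitions

35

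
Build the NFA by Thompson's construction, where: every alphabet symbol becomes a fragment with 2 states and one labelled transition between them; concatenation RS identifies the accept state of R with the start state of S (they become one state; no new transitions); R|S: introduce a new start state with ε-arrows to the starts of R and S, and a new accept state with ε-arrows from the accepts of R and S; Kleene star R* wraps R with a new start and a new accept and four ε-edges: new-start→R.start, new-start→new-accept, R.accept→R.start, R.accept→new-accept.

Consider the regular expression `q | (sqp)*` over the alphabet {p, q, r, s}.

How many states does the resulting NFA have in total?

By structural recursion:
Each of the 4 symbol leaves contributes a 2-state fragment.
  sqp → 4 states
  (sqp)* → 6 states
  q | (sqp)* → 10 states

10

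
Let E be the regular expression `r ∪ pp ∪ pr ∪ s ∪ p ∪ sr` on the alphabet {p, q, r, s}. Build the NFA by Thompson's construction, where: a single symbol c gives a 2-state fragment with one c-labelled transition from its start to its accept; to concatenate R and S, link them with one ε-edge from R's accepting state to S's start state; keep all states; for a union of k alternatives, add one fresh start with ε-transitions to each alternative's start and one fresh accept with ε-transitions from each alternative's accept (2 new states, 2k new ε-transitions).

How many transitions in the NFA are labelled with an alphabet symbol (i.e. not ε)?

9

Building bottom-up:
Each of the 9 symbol leaves contributes exactly 1 symbol transition.
  pp : 2 symbol transitions
  pr : 2 symbol transitions
  sr : 2 symbol transitions
  r ∪ pp ∪ pr ∪ s ∪ p ∪ sr : 9 symbol transitions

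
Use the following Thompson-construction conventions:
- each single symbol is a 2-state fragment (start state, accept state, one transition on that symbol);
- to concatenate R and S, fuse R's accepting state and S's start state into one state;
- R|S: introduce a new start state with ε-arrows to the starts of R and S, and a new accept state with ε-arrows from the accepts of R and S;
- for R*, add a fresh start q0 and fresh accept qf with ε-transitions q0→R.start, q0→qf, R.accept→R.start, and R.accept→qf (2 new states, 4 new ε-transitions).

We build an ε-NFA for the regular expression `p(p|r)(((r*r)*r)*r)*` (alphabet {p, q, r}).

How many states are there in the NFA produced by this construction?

Recursing over subexpressions:
Each of the 7 symbol leaves contributes a 2-state fragment.
  p|r = 6 states
  r* = 4 states
  r*r = 5 states
  (r*r)* = 7 states
  (r*r)*r = 8 states
  ((r*r)*r)* = 10 states
  ((r*r)*r)*r = 11 states
  (((r*r)*r)*r)* = 13 states
  p(p|r)(((r*r)*r)*r)* = 19 states

19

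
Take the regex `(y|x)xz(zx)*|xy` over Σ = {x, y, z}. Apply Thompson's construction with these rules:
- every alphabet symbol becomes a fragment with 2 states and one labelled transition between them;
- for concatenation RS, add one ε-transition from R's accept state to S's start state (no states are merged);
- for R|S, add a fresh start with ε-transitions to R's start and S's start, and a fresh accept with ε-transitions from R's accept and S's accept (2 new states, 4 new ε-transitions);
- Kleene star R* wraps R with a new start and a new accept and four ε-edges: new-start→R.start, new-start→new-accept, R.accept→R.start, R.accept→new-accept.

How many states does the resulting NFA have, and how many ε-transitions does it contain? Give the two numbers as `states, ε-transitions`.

22, 17

By structural recursion:
Each of the 8 symbol leaves contributes 2 states and 0 ε-transitions.
  y|x = 6 states, 4 ε-transitions
  zx = 4 states, 1 ε-transition
  (zx)* = 6 states, 5 ε-transitions
  (y|x)xz(zx)* = 16 states, 12 ε-transitions
  xy = 4 states, 1 ε-transition
  (y|x)xz(zx)*|xy = 22 states, 17 ε-transitions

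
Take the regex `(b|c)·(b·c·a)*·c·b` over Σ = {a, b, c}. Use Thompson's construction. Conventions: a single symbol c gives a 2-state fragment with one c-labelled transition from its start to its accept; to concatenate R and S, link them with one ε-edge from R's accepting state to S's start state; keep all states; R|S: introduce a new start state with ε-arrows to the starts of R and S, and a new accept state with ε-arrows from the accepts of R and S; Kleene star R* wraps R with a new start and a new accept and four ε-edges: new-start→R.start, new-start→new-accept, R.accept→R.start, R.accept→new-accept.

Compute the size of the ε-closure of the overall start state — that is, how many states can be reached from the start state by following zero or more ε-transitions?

Work bottom-up. For each fragment F, track |ε-closure(F.start)| and whether F's accept lies in that closure (i.e. whether F accepts ε). A single-symbol fragment has closure size 1 and does not accept ε.
  b|c : new start ε-reaches every alternative's start; none of them accept ε, so the new accept is not reached: C = 1 + 1 + 1 = 3
  b·c·a : same as the first factor's closure: C = 1
  (b·c·a)* : C = 1 (new start) + 1 (body) + 1 (new accept) = 3
  (b|c)·(b·c·a)*·c·b : same as the first factor's closure: C = 3

3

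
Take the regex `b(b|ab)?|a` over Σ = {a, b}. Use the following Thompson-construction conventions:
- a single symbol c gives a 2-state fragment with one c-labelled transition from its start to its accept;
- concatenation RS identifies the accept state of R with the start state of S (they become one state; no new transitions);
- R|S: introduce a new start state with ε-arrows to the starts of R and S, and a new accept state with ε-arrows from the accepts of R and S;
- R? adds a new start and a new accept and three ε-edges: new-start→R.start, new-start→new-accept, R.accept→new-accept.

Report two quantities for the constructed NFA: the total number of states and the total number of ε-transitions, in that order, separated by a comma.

14, 11

Bottom-up over the parse tree:
Each of the 5 symbol leaves contributes 2 states and 0 ε-transitions.
  ab — 3 states, 0 ε-transitions
  b|ab — 7 states, 4 ε-transitions
  (b|ab)? — 9 states, 7 ε-transitions
  b(b|ab)? — 10 states, 7 ε-transitions
  b(b|ab)?|a — 14 states, 11 ε-transitions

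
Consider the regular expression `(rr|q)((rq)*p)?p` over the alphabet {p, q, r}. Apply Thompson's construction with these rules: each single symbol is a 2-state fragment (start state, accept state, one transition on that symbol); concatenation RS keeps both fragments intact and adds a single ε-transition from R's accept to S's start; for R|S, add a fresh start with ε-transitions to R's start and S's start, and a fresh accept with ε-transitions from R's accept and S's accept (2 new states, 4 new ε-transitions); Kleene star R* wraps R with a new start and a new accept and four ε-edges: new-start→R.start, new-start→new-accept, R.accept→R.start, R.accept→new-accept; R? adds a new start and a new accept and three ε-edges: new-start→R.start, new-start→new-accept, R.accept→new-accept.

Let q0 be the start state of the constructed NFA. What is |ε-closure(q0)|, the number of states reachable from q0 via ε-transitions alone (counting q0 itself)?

Let C(F) = |ε-closure(F.start)| within fragment F, and note whether F accepts ε. Symbol fragments have C = 1 and do not accept ε. Then:
  rr → same as the first factor's closure: |ε-closure| = 1
  rr|q → |ε-closure| = 1 + 1 + 1 = 3 (the new accept is not ε-reachable since no branch accepts ε)
  rq → same as the first factor's closure: |ε-closure| = 1
  (rq)* → |ε-closure| = 1 (new start) + 1 (body) + 1 (new accept) = 3
  (rq)*p → |ε-closure| = 3 + 1 = 4 (closure spills across the concat boundary because the left factor accepts ε)
  ((rq)*p)? → new start has ε-edges to the inner start and to the new accept, so |ε-closure| = 2 + 4 = 6
  (rr|q)((rq)*p)?p → same as the first factor's closure: |ε-closure| = 3

3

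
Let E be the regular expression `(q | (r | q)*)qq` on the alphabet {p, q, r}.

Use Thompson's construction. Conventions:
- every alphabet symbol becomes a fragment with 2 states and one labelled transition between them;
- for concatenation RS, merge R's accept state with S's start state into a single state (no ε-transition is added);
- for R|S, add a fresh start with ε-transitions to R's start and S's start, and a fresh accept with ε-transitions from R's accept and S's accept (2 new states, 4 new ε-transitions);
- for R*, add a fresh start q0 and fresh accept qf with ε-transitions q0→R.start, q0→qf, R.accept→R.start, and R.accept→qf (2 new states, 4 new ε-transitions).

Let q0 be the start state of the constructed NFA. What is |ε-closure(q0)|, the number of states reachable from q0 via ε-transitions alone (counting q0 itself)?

8

Compute the ε-closure size of each fragment's start state recursively; a symbol fragment's start has no outgoing ε-edge, so its closure is just itself (size 1).
  r | q — |closure| = 1 + 1 + 1 = 3 (the new accept is not ε-reachable since no branch accepts ε)
  (r | q)* — |closure| = 1 (new start) + 3 (body) + 1 (new accept) = 5
  q | (r | q)* — new start ε-reaches every alternative's start; at least one alternative accepts ε, so the union's new accept is reached too: |closure| = 1 + 1 + 5 + 1 = 8
  (q | (r | q)*)qq — |closure| = 8 + (1−1) = 8 (closure spills across the concat boundary because the left factor accepts ε)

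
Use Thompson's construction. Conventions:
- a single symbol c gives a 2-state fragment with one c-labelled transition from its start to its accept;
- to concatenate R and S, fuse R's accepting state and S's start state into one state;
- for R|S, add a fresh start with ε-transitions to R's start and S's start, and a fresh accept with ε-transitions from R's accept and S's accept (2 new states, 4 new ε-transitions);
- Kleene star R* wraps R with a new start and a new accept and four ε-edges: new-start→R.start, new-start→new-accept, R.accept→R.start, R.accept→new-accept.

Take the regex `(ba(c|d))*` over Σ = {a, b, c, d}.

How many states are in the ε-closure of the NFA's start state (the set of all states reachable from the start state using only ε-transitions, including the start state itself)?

Compute the ε-closure size of each fragment's start state recursively; a symbol fragment's start has no outgoing ε-edge, so its closure is just itself (size 1).
  c|d — new start ε-reaches every alternative's start; none of them accept ε, so the new accept is not reached: C = 1 + 1 + 1 = 3
  ba(c|d) — same as the first factor's closure: C = 1
  (ba(c|d))* — the star's fresh start ε-reaches both the body's start and the fresh accept: C = 2 + 1 = 3

3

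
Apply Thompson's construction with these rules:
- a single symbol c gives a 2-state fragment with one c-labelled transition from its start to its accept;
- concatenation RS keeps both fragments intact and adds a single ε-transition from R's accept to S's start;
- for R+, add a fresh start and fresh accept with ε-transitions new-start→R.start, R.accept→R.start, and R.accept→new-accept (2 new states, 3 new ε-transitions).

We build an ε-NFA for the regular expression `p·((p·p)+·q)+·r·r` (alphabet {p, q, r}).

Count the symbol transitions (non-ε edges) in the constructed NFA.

6

Building bottom-up:
Each of the 6 symbol leaves contributes exactly 1 symbol transition.
  p·p — 2 symbol transitions
  (p·p)+ — 2 symbol transitions
  (p·p)+·q — 3 symbol transitions
  ((p·p)+·q)+ — 3 symbol transitions
  p·((p·p)+·q)+·r·r — 6 symbol transitions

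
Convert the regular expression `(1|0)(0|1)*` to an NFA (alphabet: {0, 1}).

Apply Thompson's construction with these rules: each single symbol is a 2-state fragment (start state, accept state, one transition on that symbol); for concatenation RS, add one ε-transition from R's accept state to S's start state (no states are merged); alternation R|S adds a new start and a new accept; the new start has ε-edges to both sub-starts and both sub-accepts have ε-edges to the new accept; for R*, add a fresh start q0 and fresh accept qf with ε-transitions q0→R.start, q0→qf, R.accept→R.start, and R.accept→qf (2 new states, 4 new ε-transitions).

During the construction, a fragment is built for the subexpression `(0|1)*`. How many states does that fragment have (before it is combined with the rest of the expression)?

Fragment for `(0|1)*`:
Each of the 2 symbol leaves contributes a 2-state fragment.
  0|1 : 6 states
  (0|1)* : 8 states

8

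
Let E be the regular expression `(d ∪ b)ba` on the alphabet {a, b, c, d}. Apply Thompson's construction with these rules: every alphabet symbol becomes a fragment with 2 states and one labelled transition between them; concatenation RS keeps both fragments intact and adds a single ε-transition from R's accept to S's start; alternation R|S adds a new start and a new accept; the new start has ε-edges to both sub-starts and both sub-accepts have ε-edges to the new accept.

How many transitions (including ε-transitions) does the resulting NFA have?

By structural recursion:
Each of the 4 symbol leaves contributes 1 transition (1 symbol, 0 ε).
  d ∪ b : 6 transitions (2 symbol, 4 ε)
  (d ∪ b)ba : 10 transitions (4 symbol, 6 ε)

10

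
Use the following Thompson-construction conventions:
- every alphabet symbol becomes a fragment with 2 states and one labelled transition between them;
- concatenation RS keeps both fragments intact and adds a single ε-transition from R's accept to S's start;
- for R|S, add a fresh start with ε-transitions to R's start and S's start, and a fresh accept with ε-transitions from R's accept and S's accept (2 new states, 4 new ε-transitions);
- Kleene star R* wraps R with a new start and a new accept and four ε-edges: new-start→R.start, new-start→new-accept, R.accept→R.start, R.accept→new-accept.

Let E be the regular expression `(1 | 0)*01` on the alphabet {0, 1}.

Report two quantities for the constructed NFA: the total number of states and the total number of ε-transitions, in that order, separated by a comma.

12, 10

Recursing over subexpressions:
Each of the 4 symbol leaves contributes 2 states and 0 ε-transitions.
  1 | 0 — 6 states, 4 ε-transitions
  (1 | 0)* — 8 states, 8 ε-transitions
  (1 | 0)*01 — 12 states, 10 ε-transitions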